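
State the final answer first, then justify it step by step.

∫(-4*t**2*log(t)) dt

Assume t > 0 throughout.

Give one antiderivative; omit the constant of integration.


The answer is -4*t**3*log(t)/3 + 4*t**3/9.
Step 1. Integrate ∫(-4*t**2*log(t)) dt by parts with u = log(t), dv = (-4*t**2) dt, so v = -4*t**3/3 [assuming t > 0]: now -4*t**3*log(t)/3 + ∫(4*t**2/3) dt.
Step 2. Evaluate the standard form: now -4*t**3*log(t)/3 + 4*t**3/9.
Answer: -4*t**3*log(t)/3 + 4*t**3/9.


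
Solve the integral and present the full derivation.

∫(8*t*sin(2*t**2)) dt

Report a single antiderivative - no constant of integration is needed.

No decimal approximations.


Step 1. Substitute u = t**2, turning ∫(8*t*sin(2*t**2)) dt into ∫(4*sin(2*u)) du: now ∫(4*sin(2*u)) du.
Step 2. Evaluate the standard form: now -2*cos(2*u).
Step 3. Substitute back u = t**2: now -2*cos(2*t**2).
Answer: -2*cos(2*t**2).


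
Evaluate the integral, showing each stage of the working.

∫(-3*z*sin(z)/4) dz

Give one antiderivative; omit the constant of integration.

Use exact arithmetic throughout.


Step 1. Integrate ∫(-3*z*sin(z)/4) dz by parts with u = z, dv = (-3*sin(z)/4) dz, so v = 3*cos(z)/4: now 3*z*cos(z)/4 + ∫(-3*cos(z)/4) dz.
Step 2. Evaluate the standard form: now 3*z*cos(z)/4 - 3*sin(z)/4.
Answer: 3*z*cos(z)/4 - 3*sin(z)/4.


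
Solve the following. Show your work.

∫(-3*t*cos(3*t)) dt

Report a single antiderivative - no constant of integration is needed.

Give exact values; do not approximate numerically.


Step 1. Integrate ∫(-3*t*cos(3*t)) dt by parts with u = t, dv = (-3*cos(3*t)) dt, so v = -sin(3*t): now -t*sin(3*t) + ∫(sin(3*t)) dt.
Step 2. Evaluate the standard form: now -t*sin(3*t) - cos(3*t)/3.
Answer: -t*sin(3*t) - cos(3*t)/3.


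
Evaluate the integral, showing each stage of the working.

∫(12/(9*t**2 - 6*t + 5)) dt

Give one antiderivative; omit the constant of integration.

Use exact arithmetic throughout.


Step 1. Substitute u = 3*t - 1, turning ∫(12/(9*t**2 - 6*t + 5)) dt into ∫(4/(u**2 + 4)) du: now ∫(4/(u**2 + 4)) du.
Step 2. Evaluate the standard form: now 2*atan(u/2).
Step 3. Substitute back u = 3*t - 1: now 2*atan(3*t/2 - 1/2).
Answer: 2*atan(3*t/2 - 1/2).


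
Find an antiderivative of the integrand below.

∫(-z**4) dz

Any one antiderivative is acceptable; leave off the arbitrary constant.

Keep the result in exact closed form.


Answer: -z**5/5.


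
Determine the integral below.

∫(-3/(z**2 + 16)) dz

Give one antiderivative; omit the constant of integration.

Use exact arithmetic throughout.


Answer: -3*atan(z/4)/4.


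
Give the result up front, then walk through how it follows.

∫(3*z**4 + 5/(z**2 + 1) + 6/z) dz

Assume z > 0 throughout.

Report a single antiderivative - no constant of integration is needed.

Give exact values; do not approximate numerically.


The answer is 3*z**5/5 + 6*log(z) + 5*atan(z).
Step 1. Rewrite: now ∫(6/z) dz + ∫(3*z**4) dz + ∫(5/(z**2 + 1)) dz.
Step 2. Evaluate the standard form: now 3*z**5/5 + ∫(6/z) dz + ∫(5/(z**2 + 1)) dz.
Step 3. Evaluate the standard form: now 3*z**5/5 + 5*atan(z) + ∫(6/z) dz.
Step 4. Evaluate the standard form [assuming z > 0]: now 3*z**5/5 + 6*log(z) + 5*atan(z).
Answer: 3*z**5/5 + 6*log(z) + 5*atan(z).


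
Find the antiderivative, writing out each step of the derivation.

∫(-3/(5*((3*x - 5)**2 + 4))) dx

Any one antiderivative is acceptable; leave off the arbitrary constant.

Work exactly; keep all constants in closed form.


Step 1. Substitute u = 3*x - 5, turning ∫(-3/(5*((3*x - 5)**2 + 4))) dx into ∫(-1/(5*(u**2 + 4))) du: now ∫(-1/(5*(u**2 + 4))) du.
Step 2. Evaluate the standard form: now -atan(u/2)/10.
Step 3. Substitute back u = 3*x - 5: now -atan(3*x/2 - 5/2)/10.
Answer: -atan(3*x/2 - 5/2)/10.


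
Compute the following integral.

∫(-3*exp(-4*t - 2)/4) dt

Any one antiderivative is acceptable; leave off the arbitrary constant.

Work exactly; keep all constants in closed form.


Answer: 3*exp(-4*t - 2)/16.


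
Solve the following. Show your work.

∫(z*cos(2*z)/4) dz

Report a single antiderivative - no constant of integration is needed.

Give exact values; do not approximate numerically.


Step 1. Integrate ∫(z*cos(2*z)/4) dz by parts with u = z, dv = (cos(2*z)/4) dz, so v = sin(2*z)/8: now z*sin(2*z)/8 + ∫(-sin(2*z)/8) dz.
Step 2. Evaluate the standard form: now z*sin(2*z)/8 + cos(2*z)/16.
Answer: z*sin(2*z)/8 + cos(2*z)/16.


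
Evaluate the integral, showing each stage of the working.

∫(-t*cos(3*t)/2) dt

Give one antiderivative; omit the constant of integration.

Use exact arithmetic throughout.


Step 1. Integrate ∫(-t*cos(3*t)/2) dt by parts with u = t, dv = (-cos(3*t)/2) dt, so v = -sin(3*t)/6: now -t*sin(3*t)/6 + ∫(sin(3*t)/6) dt.
Step 2. Evaluate the standard form: now -t*sin(3*t)/6 - cos(3*t)/18.
Answer: -t*sin(3*t)/6 - cos(3*t)/18.


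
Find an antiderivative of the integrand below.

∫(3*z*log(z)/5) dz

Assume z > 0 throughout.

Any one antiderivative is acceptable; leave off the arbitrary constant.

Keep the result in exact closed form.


Answer: 3*z**2*log(z)/10 - 3*z**2/20.


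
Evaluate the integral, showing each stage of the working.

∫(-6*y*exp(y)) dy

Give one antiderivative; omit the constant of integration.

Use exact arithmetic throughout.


Step 1. Integrate ∫(-6*y*exp(y)) dy by parts with u = y, dv = (-6*exp(y)) dy, so v = -6*exp(y): now -6*y*exp(y) + ∫(6*exp(y)) dy.
Step 2. Evaluate the standard form: now -6*y*exp(y) + 6*exp(y).
Answer: -6*y*exp(y) + 6*exp(y).


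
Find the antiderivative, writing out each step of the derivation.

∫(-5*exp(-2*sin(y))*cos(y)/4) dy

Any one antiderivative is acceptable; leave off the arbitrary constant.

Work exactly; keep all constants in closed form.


Step 1. Substitute u = sin(y), turning ∫(-5*exp(-2*sin(y))*cos(y)/4) dy into ∫(-5*exp(-2*u)/4) du: now ∫(-5*exp(-2*u)/4) du.
Step 2. Evaluate the standard form: now 5*exp(-2*u)/8.
Step 3. Substitute back u = sin(y): now 5*exp(-2*sin(y))/8.
Answer: 5*exp(-2*sin(y))/8.


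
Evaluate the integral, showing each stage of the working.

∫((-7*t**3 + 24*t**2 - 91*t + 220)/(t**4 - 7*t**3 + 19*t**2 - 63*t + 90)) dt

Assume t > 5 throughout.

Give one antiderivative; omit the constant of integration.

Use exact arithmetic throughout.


Step 1. Decompose ∫((-7*t**3 + 24*t**2 - 91*t + 220)/(t**4 - 7*t**3 + 19*t**2 - 63*t + 90)) dt by partial fractions, (-7*t**3 + 24*t**2 - 91*t + 220)/(t**4 - 7*t**3 + 19*t**2 - 63*t + 90) = 4/(t**2 + 9) - 2/(t - 2) - 5/(t - 5): now ∫(-5/(t - 5)) dt + ∫(-2/(t - 2)) dt + ∫(4/(t**2 + 9)) dt.
Step 2. Evaluate the standard form [assuming t > 2]: now -2*log(t - 2) + ∫(-5/(t - 5)) dt + ∫(4/(t**2 + 9)) dt.
Step 3. Evaluate the standard form [assuming t > 5]: now -5*log(t - 5) - 2*log(t - 2) + ∫(4/(t**2 + 9)) dt.
Step 4. Evaluate the standard form: now -5*log(t - 5) - 2*log(t - 2) + 4*atan(t/3)/3.
Answer: -5*log(t - 5) - 2*log(t - 2) + 4*atan(t/3)/3.


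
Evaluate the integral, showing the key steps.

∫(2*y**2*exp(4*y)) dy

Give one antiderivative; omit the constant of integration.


Step 1. Integrate ∫(2*y**2*exp(4*y)) dy by parts with u = y**2, dv = (2*exp(4*y)) dy, so v = exp(4*y)/2: now y**2*exp(4*y)/2 + ∫(-y*exp(4*y)) dy.
Step 2. Integrate ∫(-y*exp(4*y)) dy by parts with u = y, dv = (-exp(4*y)) dy, so v = -exp(4*y)/4: now y**2*exp(4*y)/2 - y*exp(4*y)/4 + ∫(exp(4*y)/4) dy.
Step 3. Evaluate the standard form: now y**2*exp(4*y)/2 - y*exp(4*y)/4 + exp(4*y)/16.
Answer: y**2*exp(4*y)/2 - y*exp(4*y)/4 + exp(4*y)/16.


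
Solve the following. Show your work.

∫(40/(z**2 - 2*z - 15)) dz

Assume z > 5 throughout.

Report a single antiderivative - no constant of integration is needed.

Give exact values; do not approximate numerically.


Step 1. Decompose ∫(40/(z**2 - 2*z - 15)) dz by partial fractions, 40/(z**2 - 2*z - 15) = -5/(z + 3) + 5/(z - 5): now ∫(5/(z - 5)) dz + ∫(-5/(z + 3)) dz.
Step 2. Evaluate the standard form [assuming z > -3]: now -5*log(z + 3) + ∫(5/(z - 5)) dz.
Step 3. Evaluate the standard form [assuming z > 5]: now 5*log(z - 5) - 5*log(z + 3).
Answer: 5*log(z - 5) - 5*log(z + 3).


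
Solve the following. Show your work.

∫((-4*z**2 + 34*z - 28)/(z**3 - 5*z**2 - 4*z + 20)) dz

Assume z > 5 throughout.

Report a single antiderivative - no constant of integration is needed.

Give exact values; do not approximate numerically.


Step 1. Decompose ∫((-4*z**2 + 34*z - 28)/(z**3 - 5*z**2 - 4*z + 20)) dz by partial fractions, (-4*z**2 + 34*z - 28)/(z**3 - 5*z**2 - 4*z + 20) = -4/(z + 2) - 2/(z - 2) + 2/(z - 5): now ∫(2/(z - 5)) dz + ∫(-2/(z - 2)) dz + ∫(-4/(z + 2)) dz.
Step 2. Evaluate the standard form [assuming z > -2]: now -4*log(z + 2) + ∫(2/(z - 5)) dz + ∫(-2/(z - 2)) dz.
Step 3. Evaluate the standard form [assuming z > 5]: now 2*log(z - 5) - 4*log(z + 2) + ∫(-2/(z - 2)) dz.
Step 4. Evaluate the standard form [assuming z > 2]: now 2*log(z - 5) - 2*log(z - 2) - 4*log(z + 2).
Answer: 2*log(z - 5) - 2*log(z - 2) - 4*log(z + 2).


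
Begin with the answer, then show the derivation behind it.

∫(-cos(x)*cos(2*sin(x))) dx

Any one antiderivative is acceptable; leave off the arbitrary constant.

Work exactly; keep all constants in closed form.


The answer is -sin(2*sin(x))/2.
Step 1. Substitute u = sin(x), turning ∫(-cos(x)*cos(2*sin(x))) dx into ∫(-cos(2*u)) du: now ∫(-cos(2*u)) du.
Step 2. Evaluate the standard form: now -sin(2*u)/2.
Step 3. Substitute back u = sin(x): now -sin(2*sin(x))/2.
Answer: -sin(2*sin(x))/2.


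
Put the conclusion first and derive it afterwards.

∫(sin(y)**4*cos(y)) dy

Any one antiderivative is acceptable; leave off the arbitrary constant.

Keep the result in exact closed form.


The answer is sin(y)**5/5.
Step 1. Substitute u = sin(y), turning ∫(sin(y)**4*cos(y)) dy into ∫(u**4) du: now ∫(u**4) du.
Step 2. Evaluate the standard form: now u**5/5.
Step 3. Substitute back u = sin(y): now sin(y)**5/5.
Answer: sin(y)**5/5.


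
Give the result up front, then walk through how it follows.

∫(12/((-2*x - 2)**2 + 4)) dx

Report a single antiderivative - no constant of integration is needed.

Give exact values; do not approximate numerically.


The answer is 3*atan(x + 1).
Step 1. Substitute u = -2*x - 2, turning ∫(12/((-2*x - 2)**2 + 4)) dx into ∫(-6/(u**2 + 4)) du: now ∫(-6/(u**2 + 4)) du.
Step 2. Evaluate the standard form: now -3*atan(u/2).
Step 3. Substitute back u = -2*x - 2: now 3*atan(x + 1).
Answer: 3*atan(x + 1).


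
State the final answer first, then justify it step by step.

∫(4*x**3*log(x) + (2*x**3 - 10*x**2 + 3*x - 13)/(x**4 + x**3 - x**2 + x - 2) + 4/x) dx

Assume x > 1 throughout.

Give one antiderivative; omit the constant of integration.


The answer is x**4*log(x) - x**4/4 + 4*log(x) - 3*log(x - 1) + 5*log(x + 2) + atan(x).
Step 1. Rewrite: now ∫(4/x) dx + ∫(4*x**3*log(x)) dx + ∫((2*x**3 - 10*x**2 + 3*x - 13)/(x**4 + x**3 - x**2 + x - 2)) dx.
Step 2. Integrate ∫(4*x**3*log(x)) dx by parts with u = log(x), dv = (4*x**3) dx, so v = x**4 [assuming x > 0]: now x**4*log(x) + ∫(4/x) dx + ∫(-x**3) dx + ∫((2*x**3 - 10*x**2 + 3*x - 13)/(x**4 + x**3 - x**2 + x - 2)) dx.
Step 3. Evaluate the standard form: now x**4*log(x) - x**4/4 + ∫(4/x) dx + ∫((2*x**3 - 10*x**2 + 3*x - 13)/(x**4 + x**3 - x**2 + x - 2)) dx.
Step 4. Decompose ∫((2*x**3 - 10*x**2 + 3*x - 13)/(x**4 + x**3 - x**2 + x - 2)) dx by partial fractions, (2*x**3 - 10*x**2 + 3*x - 13)/(x**4 + x**3 - x**2 + x - 2) = 1/(x**2 + 1) + 5/(x + 2) - 3/(x - 1): now x**4*log(x) - x**4/4 + ∫(4/x) dx + ∫(-3/(x - 1)) dx + ∫(5/(x + 2)) dx + ∫(1/(x**2 + 1)) dx.
Step 5. Evaluate the standard form [assuming x > 1]: now x**4*log(x) - x**4/4 - 3*log(x - 1) + ∫(4/x) dx + ∫(5/(x + 2)) dx + ∫(1/(x**2 + 1)) dx.
Step 6. Evaluate the standard form [assuming x > -2]: now x**4*log(x) - x**4/4 - 3*log(x - 1) + 5*log(x + 2) + ∫(4/x) dx + ∫(1/(x**2 + 1)) dx.
Step 7. Evaluate the standard form: now x**4*log(x) - x**4/4 - 3*log(x - 1) + 5*log(x + 2) + atan(x) + ∫(4/x) dx.
Step 8. Evaluate the standard form [assuming x > 0]: now x**4*log(x) - x**4/4 + 4*log(x) - 3*log(x - 1) + 5*log(x + 2) + atan(x).
Answer: x**4*log(x) - x**4/4 + 4*log(x) - 3*log(x - 1) + 5*log(x + 2) + atan(x).


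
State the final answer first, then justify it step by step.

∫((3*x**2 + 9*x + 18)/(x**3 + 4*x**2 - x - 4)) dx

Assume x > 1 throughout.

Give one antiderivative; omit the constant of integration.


The answer is 3*log(x - 1) - 2*log(x + 1) + 2*log(x + 4).
Step 1. Decompose ∫((3*x**2 + 9*x + 18)/(x**3 + 4*x**2 - x - 4)) dx by partial fractions, (3*x**2 + 9*x + 18)/(x**3 + 4*x**2 - x - 4) = 2/(x + 4) - 2/(x + 1) + 3/(x - 1): now ∫(3/(x - 1)) dx + ∫(-2/(x + 1)) dx + ∫(2/(x + 4)) dx.
Step 2. Evaluate the standard form [assuming x > -1]: now -2*log(x + 1) + ∫(3/(x - 1)) dx + ∫(2/(x + 4)) dx.
Step 3. Evaluate the standard form [assuming x > 1]: now 3*log(x - 1) - 2*log(x + 1) + ∫(2/(x + 4)) dx.
Step 4. Evaluate the standard form [assuming x > -4]: now 3*log(x - 1) - 2*log(x + 1) + 2*log(x + 4).
Answer: 3*log(x - 1) - 2*log(x + 1) + 2*log(x + 4).


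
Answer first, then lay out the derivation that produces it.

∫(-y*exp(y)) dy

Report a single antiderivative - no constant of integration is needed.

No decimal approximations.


The answer is -y*exp(y) + exp(y).
Step 1. Integrate ∫(-y*exp(y)) dy by parts with u = y, dv = (-exp(y)) dy, so v = -exp(y): now -y*exp(y) + ∫(exp(y)) dy.
Step 2. Evaluate the standard form: now -y*exp(y) + exp(y).
Answer: -y*exp(y) + exp(y).


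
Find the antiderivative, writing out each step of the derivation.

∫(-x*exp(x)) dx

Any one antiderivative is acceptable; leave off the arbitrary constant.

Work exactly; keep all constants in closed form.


Step 1. Integrate ∫(-x*exp(x)) dx by parts with u = x, dv = (-exp(x)) dx, so v = -exp(x): now -x*exp(x) + ∫(exp(x)) dx.
Step 2. Evaluate the standard form: now -x*exp(x) + exp(x).
Answer: -x*exp(x) + exp(x).


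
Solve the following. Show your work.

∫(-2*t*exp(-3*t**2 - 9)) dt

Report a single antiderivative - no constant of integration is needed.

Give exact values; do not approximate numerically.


Step 1. Substitute u = t**2 + 3, turning ∫(-2*t*exp(-3*t**2 - 9)) dt into ∫(-exp(-3*u)) du: now ∫(-exp(-3*u)) du.
Step 2. Evaluate the standard form: now exp(-3*u)/3.
Step 3. Substitute back u = t**2 + 3: now exp(-3*t**2 - 9)/3.
Answer: exp(-3*t**2 - 9)/3.


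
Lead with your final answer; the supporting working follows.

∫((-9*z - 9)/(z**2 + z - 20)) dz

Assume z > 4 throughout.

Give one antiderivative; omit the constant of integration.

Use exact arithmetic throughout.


The answer is -5*log(z - 4) - 4*log(z + 5).
Step 1. Decompose ∫((-9*z - 9)/(z**2 + z - 20)) dz by partial fractions, (-9*z - 9)/(z**2 + z - 20) = -4/(z + 5) - 5/(z - 4): now ∫(-5/(z - 4)) dz + ∫(-4/(z + 5)) dz.
Step 2. Evaluate the standard form [assuming z > -5]: now -4*log(z + 5) + ∫(-5/(z - 4)) dz.
Step 3. Evaluate the standard form [assuming z > 4]: now -5*log(z - 4) - 4*log(z + 5).
Answer: -5*log(z - 4) - 4*log(z + 5).


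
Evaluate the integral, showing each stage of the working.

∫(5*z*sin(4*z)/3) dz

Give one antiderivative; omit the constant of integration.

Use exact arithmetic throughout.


Step 1. Integrate ∫(5*z*sin(4*z)/3) dz by parts with u = z, dv = (5*sin(4*z)/3) dz, so v = -5*cos(4*z)/12: now -5*z*cos(4*z)/12 + ∫(5*cos(4*z)/12) dz.
Step 2. Evaluate the standard form: now -5*z*cos(4*z)/12 + 5*sin(4*z)/48.
Answer: -5*z*cos(4*z)/12 + 5*sin(4*z)/48.


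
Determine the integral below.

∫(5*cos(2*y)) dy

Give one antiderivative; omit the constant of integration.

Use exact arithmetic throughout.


Answer: 5*sin(2*y)/2.


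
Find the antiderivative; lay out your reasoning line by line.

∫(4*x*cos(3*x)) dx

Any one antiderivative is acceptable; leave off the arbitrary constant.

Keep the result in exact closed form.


Step 1. Integrate ∫(4*x*cos(3*x)) dx by parts with u = x, dv = (4*cos(3*x)) dx, so v = 4*sin(3*x)/3: now 4*x*sin(3*x)/3 + ∫(-4*sin(3*x)/3) dx.
Step 2. Evaluate the standard form: now 4*x*sin(3*x)/3 + 4*cos(3*x)/9.
Answer: 4*x*sin(3*x)/3 + 4*cos(3*x)/9.


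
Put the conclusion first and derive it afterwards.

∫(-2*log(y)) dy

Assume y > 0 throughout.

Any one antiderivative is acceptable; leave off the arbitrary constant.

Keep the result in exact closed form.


The answer is -2*y*log(y) + 2*y.
Step 1. Integrate ∫(-2*log(y)) dy by parts with u = log(y), dv = (-2) dy, so v = -2*y [assuming y > 0]: now -2*y*log(y) + ∫(2) dy.
Step 2. Evaluate the standard form: now -2*y*log(y) + 2*y.
Answer: -2*y*log(y) + 2*y.


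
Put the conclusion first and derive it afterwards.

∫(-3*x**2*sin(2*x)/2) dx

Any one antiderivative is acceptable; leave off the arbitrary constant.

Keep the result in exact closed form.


The answer is 3*x**2*cos(2*x)/4 - 3*x*sin(2*x)/4 - 3*cos(2*x)/8.
Step 1. Integrate ∫(-3*x**2*sin(2*x)/2) dx by parts with u = x**2, dv = (-3*sin(2*x)/2) dx, so v = 3*cos(2*x)/4: now 3*x**2*cos(2*x)/4 + ∫(-3*x*cos(2*x)/2) dx.
Step 2. Integrate ∫(-3*x*cos(2*x)/2) dx by parts with u = x, dv = (-3*cos(2*x)/2) dx, so v = -3*sin(2*x)/4: now 3*x**2*cos(2*x)/4 - 3*x*sin(2*x)/4 + ∫(3*sin(2*x)/4) dx.
Step 3. Evaluate the standard form: now 3*x**2*cos(2*x)/4 - 3*x*sin(2*x)/4 - 3*cos(2*x)/8.
Answer: 3*x**2*cos(2*x)/4 - 3*x*sin(2*x)/4 - 3*cos(2*x)/8.


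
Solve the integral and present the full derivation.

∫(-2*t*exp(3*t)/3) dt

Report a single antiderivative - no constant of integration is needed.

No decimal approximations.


Step 1. Integrate ∫(-2*t*exp(3*t)/3) dt by parts with u = t, dv = (-2*exp(3*t)/3) dt, so v = -2*exp(3*t)/9: now -2*t*exp(3*t)/9 + ∫(2*exp(3*t)/9) dt.
Step 2. Evaluate the standard form: now -2*t*exp(3*t)/9 + 2*exp(3*t)/27.
Answer: -2*t*exp(3*t)/9 + 2*exp(3*t)/27.


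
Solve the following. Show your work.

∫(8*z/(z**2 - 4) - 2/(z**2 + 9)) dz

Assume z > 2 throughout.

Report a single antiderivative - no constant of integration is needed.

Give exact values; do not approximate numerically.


Step 1. Rewrite: now ∫(8*z/(z**2 - 4)) dz + ∫(-2/(z**2 + 9)) dz.
Step 2. Decompose ∫(8*z/(z**2 - 4)) dz by partial fractions, 8*z/(z**2 - 4) = 4/(z + 2) + 4/(z - 2): now ∫(4/(z - 2)) dz + ∫(4/(z + 2)) dz + ∫(-2/(z**2 + 9)) dz.
Step 3. Evaluate the standard form [assuming z > -2]: now 4*log(z + 2) + ∫(4/(z - 2)) dz + ∫(-2/(z**2 + 9)) dz.
Step 4. Evaluate the standard form [assuming z > 2]: now 4*log(z - 2) + 4*log(z + 2) + ∫(-2/(z**2 + 9)) dz.
Step 5. Evaluate the standard form: now 4*log(z - 2) + 4*log(z + 2) - 2*atan(z/3)/3.
Answer: 4*log(z - 2) + 4*log(z + 2) - 2*atan(z/3)/3.


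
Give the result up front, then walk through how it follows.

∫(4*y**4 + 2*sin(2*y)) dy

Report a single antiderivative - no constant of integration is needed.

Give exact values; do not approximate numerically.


The answer is 4*y**5/5 - cos(2*y).
Step 1. Rewrite: now ∫(4*y**4) dy + ∫(2*sin(2*y)) dy.
Step 2. Evaluate the standard form: now -cos(2*y) + ∫(4*y**4) dy.
Step 3. Evaluate the standard form: now 4*y**5/5 - cos(2*y).
Answer: 4*y**5/5 - cos(2*y).


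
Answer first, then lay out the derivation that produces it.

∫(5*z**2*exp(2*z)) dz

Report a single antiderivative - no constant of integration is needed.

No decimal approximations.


The answer is 5*z**2*exp(2*z)/2 - 5*z*exp(2*z)/2 + 5*exp(2*z)/4.
Step 1. Integrate ∫(5*z**2*exp(2*z)) dz by parts with u = z**2, dv = (5*exp(2*z)) dz, so v = 5*exp(2*z)/2: now 5*z**2*exp(2*z)/2 + ∫(-5*z*exp(2*z)) dz.
Step 2. Integrate ∫(-5*z*exp(2*z)) dz by parts with u = z, dv = (-5*exp(2*z)) dz, so v = -5*exp(2*z)/2: now 5*z**2*exp(2*z)/2 - 5*z*exp(2*z)/2 + ∫(5*exp(2*z)/2) dz.
Step 3. Evaluate the standard form: now 5*z**2*exp(2*z)/2 - 5*z*exp(2*z)/2 + 5*exp(2*z)/4.
Answer: 5*z**2*exp(2*z)/2 - 5*z*exp(2*z)/2 + 5*exp(2*z)/4.


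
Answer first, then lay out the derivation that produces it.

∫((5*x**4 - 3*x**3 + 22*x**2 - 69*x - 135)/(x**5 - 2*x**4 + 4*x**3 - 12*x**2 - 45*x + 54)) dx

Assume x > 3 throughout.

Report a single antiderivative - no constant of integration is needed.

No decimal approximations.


The answer is log(x - 3) + 3*log(x - 1) + log(x + 2) + atan(x/3).
Step 1. Decompose ∫((5*x**4 - 3*x**3 + 22*x**2 - 69*x - 135)/(x**5 - 2*x**4 + 4*x**3 - 12*x**2 - 45*x + 54)) dx by partial fractions, (5*x**4 - 3*x**3 + 22*x**2 - 69*x - 135)/(x**5 - 2*x**4 + 4*x**3 - 12*x**2 - 45*x + 54) = 3/(x**2 + 9) + 1/(x + 2) + 3/(x - 1) + 1/(x - 3): now ∫(1/(x - 3)) dx + ∫(3/(x - 1)) dx + ∫(1/(x + 2)) dx + ∫(3/(x**2 + 9)) dx.
Step 2. Evaluate the standard form [assuming x > -2]: now log(x + 2) + ∫(1/(x - 3)) dx + ∫(3/(x - 1)) dx + ∫(3/(x**2 + 9)) dx.
Step 3. Evaluate the standard form [assuming x > 3]: now log(x - 3) + log(x + 2) + ∫(3/(x - 1)) dx + ∫(3/(x**2 + 9)) dx.
Step 4. Evaluate the standard form [assuming x > 1]: now log(x - 3) + 3*log(x - 1) + log(x + 2) + ∫(3/(x**2 + 9)) dx.
Step 5. Evaluate the standard form: now log(x - 3) + 3*log(x - 1) + log(x + 2) + atan(x/3).
Answer: log(x - 3) + 3*log(x - 1) + log(x + 2) + atan(x/3).


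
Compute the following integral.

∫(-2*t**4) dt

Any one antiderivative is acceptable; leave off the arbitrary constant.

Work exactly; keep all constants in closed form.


Answer: -2*t**5/5.


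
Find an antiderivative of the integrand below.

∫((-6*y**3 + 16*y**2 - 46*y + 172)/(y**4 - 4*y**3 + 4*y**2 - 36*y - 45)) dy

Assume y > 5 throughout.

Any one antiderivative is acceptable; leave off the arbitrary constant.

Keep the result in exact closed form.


Answer: -2*log(y - 5) - 4*log(y + 1) - 2*atan(y/3)/3.


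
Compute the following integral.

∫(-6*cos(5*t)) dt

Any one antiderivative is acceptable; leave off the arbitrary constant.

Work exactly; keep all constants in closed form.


Answer: -6*sin(5*t)/5.


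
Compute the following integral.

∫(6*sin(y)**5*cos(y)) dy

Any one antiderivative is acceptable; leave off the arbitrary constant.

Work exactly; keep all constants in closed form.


Answer: sin(y)**6.


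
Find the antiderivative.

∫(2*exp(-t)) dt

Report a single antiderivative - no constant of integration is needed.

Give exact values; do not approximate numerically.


Answer: -2*exp(-t).


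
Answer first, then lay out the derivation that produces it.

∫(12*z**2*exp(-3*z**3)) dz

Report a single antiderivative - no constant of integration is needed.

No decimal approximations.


The answer is -4*exp(-3*z**3)/3.
Step 1. Substitute u = z**3, turning ∫(12*z**2*exp(-3*z**3)) dz into ∫(4*exp(-3*u)) du: now ∫(4*exp(-3*u)) du.
Step 2. Evaluate the standard form: now -4*exp(-3*u)/3.
Step 3. Substitute back u = z**3: now -4*exp(-3*z**3)/3.
Answer: -4*exp(-3*z**3)/3.


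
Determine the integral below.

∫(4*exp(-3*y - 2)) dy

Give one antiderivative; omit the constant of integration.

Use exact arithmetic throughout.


Answer: -4*exp(-3*y - 2)/3.


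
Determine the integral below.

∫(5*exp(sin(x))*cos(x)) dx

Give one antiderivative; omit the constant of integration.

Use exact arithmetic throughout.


Answer: 5*exp(sin(x)).


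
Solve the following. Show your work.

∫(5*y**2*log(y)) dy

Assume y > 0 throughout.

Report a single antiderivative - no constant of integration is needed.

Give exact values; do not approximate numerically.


Step 1. Integrate ∫(5*y**2*log(y)) dy by parts with u = log(y), dv = (5*y**2) dy, so v = 5*y**3/3 [assuming y > 0]: now 5*y**3*log(y)/3 + ∫(-5*y**2/3) dy.
Step 2. Evaluate the standard form: now 5*y**3*log(y)/3 - 5*y**3/9.
Answer: 5*y**3*log(y)/3 - 5*y**3/9.


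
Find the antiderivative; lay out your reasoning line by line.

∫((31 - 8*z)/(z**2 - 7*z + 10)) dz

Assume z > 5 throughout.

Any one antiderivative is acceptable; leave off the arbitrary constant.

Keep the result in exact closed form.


Step 1. Decompose ∫((31 - 8*z)/(z**2 - 7*z + 10)) dz by partial fractions, (31 - 8*z)/(z**2 - 7*z + 10) = -5/(z - 2) - 3/(z - 5): now ∫(-3/(z - 5)) dz + ∫(-5/(z - 2)) dz.
Step 2. Evaluate the standard form [assuming z > 2]: now -5*log(z - 2) + ∫(-3/(z - 5)) dz.
Step 3. Evaluate the standard form [assuming z > 5]: now -3*log(z - 5) - 5*log(z - 2).
Answer: -3*log(z - 5) - 5*log(z - 2).


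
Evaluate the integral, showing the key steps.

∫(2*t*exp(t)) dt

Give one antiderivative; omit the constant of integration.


Step 1. Integrate ∫(2*t*exp(t)) dt by parts with u = t, dv = (2*exp(t)) dt, so v = 2*exp(t): now 2*t*exp(t) + ∫(-2*exp(t)) dt.
Step 2. Evaluate the standard form: now 2*t*exp(t) - 2*exp(t).
Answer: 2*t*exp(t) - 2*exp(t).


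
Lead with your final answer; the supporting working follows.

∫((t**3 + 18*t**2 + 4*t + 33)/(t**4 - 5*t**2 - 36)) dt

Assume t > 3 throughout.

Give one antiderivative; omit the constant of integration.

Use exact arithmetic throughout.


The answer is 3*log(t - 3) - 2*log(t + 3) + 3*atan(t/2)/2.
Step 1. Decompose ∫((t**3 + 18*t**2 + 4*t + 33)/(t**4 - 5*t**2 - 36)) dt by partial fractions, (t**3 + 18*t**2 + 4*t + 33)/(t**4 - 5*t**2 - 36) = 3/(t**2 + 4) - 2/(t + 3) + 3/(t - 3): now ∫(3/(t - 3)) dt + ∫(-2/(t + 3)) dt + ∫(3/(t**2 + 4)) dt.
Step 2. Evaluate the standard form [assuming t > -3]: now -2*log(t + 3) + ∫(3/(t - 3)) dt + ∫(3/(t**2 + 4)) dt.
Step 3. Evaluate the standard form [assuming t > 3]: now 3*log(t - 3) - 2*log(t + 3) + ∫(3/(t**2 + 4)) dt.
Step 4. Evaluate the standard form: now 3*log(t - 3) - 2*log(t + 3) + 3*atan(t/2)/2.
Answer: 3*log(t - 3) - 2*log(t + 3) + 3*atan(t/2)/2.


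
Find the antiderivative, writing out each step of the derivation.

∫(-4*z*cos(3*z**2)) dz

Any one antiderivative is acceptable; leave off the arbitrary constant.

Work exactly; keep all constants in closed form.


Step 1. Substitute u = z**2, turning ∫(-4*z*cos(3*z**2)) dz into ∫(-2*cos(3*u)) du: now ∫(-2*cos(3*u)) du.
Step 2. Evaluate the standard form: now -2*sin(3*u)/3.
Step 3. Substitute back u = z**2: now -2*sin(3*z**2)/3.
Answer: -2*sin(3*z**2)/3.


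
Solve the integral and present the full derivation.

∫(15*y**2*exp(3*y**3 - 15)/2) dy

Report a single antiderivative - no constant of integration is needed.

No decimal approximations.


Step 1. Substitute u = y**3 - 5, turning ∫(15*y**2*exp(3*y**3 - 15)/2) dy into ∫(5*exp(3*u)/2) du: now ∫(5*exp(3*u)/2) du.
Step 2. Evaluate the standard form: now 5*exp(3*u)/6.
Step 3. Substitute back u = y**3 - 5: now 5*exp(3*y**3 - 15)/6.
Answer: 5*exp(3*y**3 - 15)/6.


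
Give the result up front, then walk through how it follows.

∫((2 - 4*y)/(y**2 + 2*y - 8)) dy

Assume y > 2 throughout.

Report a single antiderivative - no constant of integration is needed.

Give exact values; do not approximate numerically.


The answer is -log(y - 2) - 3*log(y + 4).
Step 1. Decompose ∫((2 - 4*y)/(y**2 + 2*y - 8)) dy by partial fractions, (2 - 4*y)/(y**2 + 2*y - 8) = -3/(y + 4) - 1/(y - 2): now ∫(-1/(y - 2)) dy + ∫(-3/(y + 4)) dy.
Step 2. Evaluate the standard form [assuming y > -4]: now -3*log(y + 4) + ∫(-1/(y - 2)) dy.
Step 3. Evaluate the standard form [assuming y > 2]: now -log(y - 2) - 3*log(y + 4).
Answer: -log(y - 2) - 3*log(y + 4).


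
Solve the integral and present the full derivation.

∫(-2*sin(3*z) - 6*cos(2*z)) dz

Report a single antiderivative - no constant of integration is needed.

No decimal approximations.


Step 1. Rewrite: now ∫(-2*sin(3*z)) dz + ∫(-6*cos(2*z)) dz.
Step 2. Evaluate the standard form: now -3*sin(2*z) + ∫(-2*sin(3*z)) dz.
Step 3. Evaluate the standard form: now -3*sin(2*z) + 2*cos(3*z)/3.
Answer: -3*sin(2*z) + 2*cos(3*z)/3.


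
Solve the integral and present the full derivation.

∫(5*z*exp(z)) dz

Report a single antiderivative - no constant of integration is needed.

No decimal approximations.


Step 1. Integrate ∫(5*z*exp(z)) dz by parts with u = z, dv = (5*exp(z)) dz, so v = 5*exp(z): now 5*z*exp(z) + ∫(-5*exp(z)) dz.
Step 2. Evaluate the standard form: now 5*z*exp(z) - 5*exp(z).
Answer: 5*z*exp(z) - 5*exp(z).


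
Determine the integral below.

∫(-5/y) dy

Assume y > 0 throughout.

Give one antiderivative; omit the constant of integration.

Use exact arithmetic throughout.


Answer: -5*log(y).


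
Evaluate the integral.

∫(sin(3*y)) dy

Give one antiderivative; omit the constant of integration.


Answer: -cos(3*y)/3.


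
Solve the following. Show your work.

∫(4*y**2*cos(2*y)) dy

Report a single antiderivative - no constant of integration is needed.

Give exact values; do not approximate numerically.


Step 1. Integrate ∫(4*y**2*cos(2*y)) dy by parts with u = y**2, dv = (4*cos(2*y)) dy, so v = 2*sin(2*y): now 2*y**2*sin(2*y) + ∫(-4*y*sin(2*y)) dy.
Step 2. Integrate ∫(-4*y*sin(2*y)) dy by parts with u = y, dv = (-4*sin(2*y)) dy, so v = 2*cos(2*y): now 2*y**2*sin(2*y) + 2*y*cos(2*y) + ∫(-2*cos(2*y)) dy.
Step 3. Evaluate the standard form: now 2*y**2*sin(2*y) + 2*y*cos(2*y) - sin(2*y).
Answer: 2*y**2*sin(2*y) + 2*y*cos(2*y) - sin(2*y).


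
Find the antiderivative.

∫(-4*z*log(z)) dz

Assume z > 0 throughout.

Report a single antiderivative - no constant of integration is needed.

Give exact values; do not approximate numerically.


Answer: -2*z**2*log(z) + z**2.


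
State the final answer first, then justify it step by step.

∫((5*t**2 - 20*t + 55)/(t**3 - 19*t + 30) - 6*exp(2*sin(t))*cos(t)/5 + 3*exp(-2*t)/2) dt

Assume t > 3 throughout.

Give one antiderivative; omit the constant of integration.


The answer is -3*exp(2*sin(t))/5 + 5*log(t - 3) - 5*log(t - 2) + 5*log(t + 5) - 3*exp(-2*t)/4.
Step 1. Rewrite: now ∫((5*t**2 - 20*t + 55)/(t**3 - 19*t + 30)) dt + ∫(-6*exp(2*sin(t))*cos(t)/5) dt + ∫(3*exp(-2*t)/2) dt.
Step 2. Evaluate the standard form: now ∫((5*t**2 - 20*t + 55)/(t**3 - 19*t + 30)) dt + ∫(-6*exp(2*sin(t))*cos(t)/5) dt - 3*exp(-2*t)/4.
Step 3. Substitute u = sin(t), turning ∫(-6*exp(2*sin(t))*cos(t)/5) dt into ∫(-6*exp(2*u)/5) du: now ∫((5*t**2 - 20*t + 55)/(t**3 - 19*t + 30)) dt + ∫(-6*exp(2*u)/5) du - 3*exp(-2*t)/4.
Step 4. Evaluate the standard form: now -3*exp(2*u)/5 + ∫((5*t**2 - 20*t + 55)/(t**3 - 19*t + 30)) dt - 3*exp(-2*t)/4.
Step 5. Substitute back u = sin(t): now -3*exp(2*sin(t))/5 + ∫((5*t**2 - 20*t + 55)/(t**3 - 19*t + 30)) dt - 3*exp(-2*t)/4.
Step 6. Decompose ∫((5*t**2 - 20*t + 55)/(t**3 - 19*t + 30)) dt by partial fractions, (5*t**2 - 20*t + 55)/(t**3 - 19*t + 30) = 5/(t + 5) - 5/(t - 2) + 5/(t - 3): now -3*exp(2*sin(t))/5 + ∫(5/(t - 3)) dt + ∫(-5/(t - 2)) dt + ∫(5/(t + 5)) dt - 3*exp(-2*t)/4.
Step 7. Evaluate the standard form [assuming t > -5]: now -3*exp(2*sin(t))/5 + 5*log(t + 5) + ∫(5/(t - 3)) dt + ∫(-5/(t - 2)) dt - 3*exp(-2*t)/4.
Step 8. Evaluate the standard form [assuming t > 2]: now -3*exp(2*sin(t))/5 - 5*log(t - 2) + 5*log(t + 5) + ∫(5/(t - 3)) dt - 3*exp(-2*t)/4.
Step 9. Evaluate the standard form [assuming t > 3]: now -3*exp(2*sin(t))/5 + 5*log(t - 3) - 5*log(t - 2) + 5*log(t + 5) - 3*exp(-2*t)/4.
Answer: -3*exp(2*sin(t))/5 + 5*log(t - 3) - 5*log(t - 2) + 5*log(t + 5) - 3*exp(-2*t)/4.


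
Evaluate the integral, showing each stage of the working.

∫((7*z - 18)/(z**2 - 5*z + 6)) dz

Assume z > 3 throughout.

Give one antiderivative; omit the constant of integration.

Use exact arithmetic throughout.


Step 1. Decompose ∫((7*z - 18)/(z**2 - 5*z + 6)) dz by partial fractions, (7*z - 18)/(z**2 - 5*z + 6) = 4/(z - 2) + 3/(z - 3): now ∫(3/(z - 3)) dz + ∫(4/(z - 2)) dz.
Step 2. Evaluate the standard form [assuming z > 2]: now 4*log(z - 2) + ∫(3/(z - 3)) dz.
Step 3. Evaluate the standard form [assuming z > 3]: now 3*log(z - 3) + 4*log(z - 2).
Answer: 3*log(z - 3) + 4*log(z - 2).


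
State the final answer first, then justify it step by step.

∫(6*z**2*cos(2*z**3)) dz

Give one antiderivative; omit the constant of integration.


The answer is sin(2*z**3).
Step 1. Substitute u = z**3, turning ∫(6*z**2*cos(2*z**3)) dz into ∫(2*cos(2*u)) du: now ∫(2*cos(2*u)) du.
Step 2. Evaluate the standard form: now sin(2*u).
Step 3. Substitute back u = z**3: now sin(2*z**3).
Answer: sin(2*z**3).


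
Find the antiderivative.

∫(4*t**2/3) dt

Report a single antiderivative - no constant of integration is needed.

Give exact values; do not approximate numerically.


Answer: 4*t**3/9.


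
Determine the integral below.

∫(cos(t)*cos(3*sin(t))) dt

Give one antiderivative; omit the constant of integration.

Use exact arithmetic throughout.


Answer: sin(3*sin(t))/3.


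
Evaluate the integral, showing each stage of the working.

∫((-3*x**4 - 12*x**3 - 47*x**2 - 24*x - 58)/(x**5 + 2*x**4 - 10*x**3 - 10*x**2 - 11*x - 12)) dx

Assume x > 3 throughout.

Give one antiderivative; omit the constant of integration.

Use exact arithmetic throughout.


Step 1. Decompose ∫((-3*x**4 - 12*x**3 - 47*x**2 - 24*x - 58)/(x**5 + 2*x**4 - 10*x**3 - 10*x**2 - 11*x - 12)) dx by partial fractions, (-3*x**4 - 12*x**3 - 47*x**2 - 24*x - 58)/(x**5 + 2*x**4 - 10*x**3 - 10*x**2 - 11*x - 12) = 1/(x**2 + 1) - 2/(x + 4) + 3/(x + 1) - 4/(x - 3): now ∫(-4/(x - 3)) dx + ∫(3/(x + 1)) dx + ∫(-2/(x + 4)) dx + ∫(1/(x**2 + 1)) dx.
Step 2. Evaluate the standard form [assuming x > -4]: now -2*log(x + 4) + ∫(-4/(x - 3)) dx + ∫(3/(x + 1)) dx + ∫(1/(x**2 + 1)) dx.
Step 3. Evaluate the standard form [assuming x > 3]: now -4*log(x - 3) - 2*log(x + 4) + ∫(3/(x + 1)) dx + ∫(1/(x**2 + 1)) dx.
Step 4. Evaluate the standard form [assuming x > -1]: now -4*log(x - 3) + 3*log(x + 1) - 2*log(x + 4) + ∫(1/(x**2 + 1)) dx.
Step 5. Evaluate the standard form: now -4*log(x - 3) + 3*log(x + 1) - 2*log(x + 4) + atan(x).
Answer: -4*log(x - 3) + 3*log(x + 1) - 2*log(x + 4) + atan(x).


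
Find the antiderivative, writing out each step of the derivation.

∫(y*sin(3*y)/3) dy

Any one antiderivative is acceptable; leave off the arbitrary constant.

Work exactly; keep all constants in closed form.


Step 1. Integrate ∫(y*sin(3*y)/3) dy by parts with u = y, dv = (sin(3*y)/3) dy, so v = -cos(3*y)/9: now -y*cos(3*y)/9 + ∫(cos(3*y)/9) dy.
Step 2. Evaluate the standard form: now -y*cos(3*y)/9 + sin(3*y)/27.
Answer: -y*cos(3*y)/9 + sin(3*y)/27.


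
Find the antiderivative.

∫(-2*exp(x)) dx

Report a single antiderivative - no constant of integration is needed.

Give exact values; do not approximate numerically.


Answer: -2*exp(x).


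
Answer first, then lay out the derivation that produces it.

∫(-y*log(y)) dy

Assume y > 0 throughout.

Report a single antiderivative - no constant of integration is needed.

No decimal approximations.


The answer is -y**2*log(y)/2 + y**2/4.
Step 1. Integrate ∫(-y*log(y)) dy by parts with u = log(y), dv = (-y) dy, so v = -y**2/2 [assuming y > 0]: now -y**2*log(y)/2 + ∫(y/2) dy.
Step 2. Evaluate the standard form: now -y**2*log(y)/2 + y**2/4.
Answer: -y**2*log(y)/2 + y**2/4.


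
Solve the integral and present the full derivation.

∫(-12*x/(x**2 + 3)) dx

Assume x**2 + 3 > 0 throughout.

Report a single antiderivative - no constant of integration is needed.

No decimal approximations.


Step 1. Substitute u = x**2 + 3, turning ∫(-12*x/(x**2 + 3)) dx into ∫(-6/u) du: now ∫(-6/u) du.
Step 2. Evaluate the standard form [assuming u > 0]: now -6*log(u).
Step 3. Substitute back u = x**2 + 3: now -6*log(x**2 + 3).
Answer: -6*log(x**2 + 3).


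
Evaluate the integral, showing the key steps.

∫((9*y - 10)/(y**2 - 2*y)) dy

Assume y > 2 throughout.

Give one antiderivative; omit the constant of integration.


Step 1. Decompose ∫((9*y - 10)/(y**2 - 2*y)) dy by partial fractions, (9*y - 10)/(y**2 - 2*y) = 4/(y - 2) + 5/y: now ∫(5/y) dy + ∫(4/(y - 2)) dy.
Step 2. Evaluate the standard form [assuming y > 0]: now 5*log(y) + ∫(4/(y - 2)) dy.
Step 3. Evaluate the standard form [assuming y > 2]: now 5*log(y) + 4*log(y - 2).
Answer: 5*log(y) + 4*log(y - 2).


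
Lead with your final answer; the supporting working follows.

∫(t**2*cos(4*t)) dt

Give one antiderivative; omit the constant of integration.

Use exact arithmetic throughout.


The answer is t**2*sin(4*t)/4 + t*cos(4*t)/8 - sin(4*t)/32.
Step 1. Integrate ∫(t**2*cos(4*t)) dt by parts with u = t**2, dv = (cos(4*t)) dt, so v = sin(4*t)/4: now t**2*sin(4*t)/4 + ∫(-t*sin(4*t)/2) dt.
Step 2. Integrate ∫(-t*sin(4*t)/2) dt by parts with u = t, dv = (-sin(4*t)/2) dt, so v = cos(4*t)/8: now t**2*sin(4*t)/4 + t*cos(4*t)/8 + ∫(-cos(4*t)/8) dt.
Step 3. Evaluate the standard form: now t**2*sin(4*t)/4 + t*cos(4*t)/8 - sin(4*t)/32.
Answer: t**2*sin(4*t)/4 + t*cos(4*t)/8 - sin(4*t)/32.


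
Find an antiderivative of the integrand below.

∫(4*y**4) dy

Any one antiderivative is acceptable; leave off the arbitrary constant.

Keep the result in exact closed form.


Answer: 4*y**5/5.


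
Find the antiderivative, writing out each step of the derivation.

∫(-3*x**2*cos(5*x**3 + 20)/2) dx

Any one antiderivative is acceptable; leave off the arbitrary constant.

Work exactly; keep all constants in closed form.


Step 1. Substitute u = x**3 + 4, turning ∫(-3*x**2*cos(5*x**3 + 20)/2) dx into ∫(-cos(5*u)/2) du: now ∫(-cos(5*u)/2) du.
Step 2. Evaluate the standard form: now -sin(5*u)/10.
Step 3. Substitute back u = x**3 + 4: now -sin(5*x**3 + 20)/10.
Answer: -sin(5*x**3 + 20)/10.


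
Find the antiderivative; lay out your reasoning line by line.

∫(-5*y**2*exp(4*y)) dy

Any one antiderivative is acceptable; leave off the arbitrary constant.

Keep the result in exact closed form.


Step 1. Integrate ∫(-5*y**2*exp(4*y)) dy by parts with u = y**2, dv = (-5*exp(4*y)) dy, so v = -5*exp(4*y)/4: now -5*y**2*exp(4*y)/4 + ∫(5*y*exp(4*y)/2) dy.
Step 2. Integrate ∫(5*y*exp(4*y)/2) dy by parts with u = y, dv = (5*exp(4*y)/2) dy, so v = 5*exp(4*y)/8: now -5*y**2*exp(4*y)/4 + 5*y*exp(4*y)/8 + ∫(-5*exp(4*y)/8) dy.
Step 3. Evaluate the standard form: now -5*y**2*exp(4*y)/4 + 5*y*exp(4*y)/8 - 5*exp(4*y)/32.
Answer: -5*y**2*exp(4*y)/4 + 5*y*exp(4*y)/8 - 5*exp(4*y)/32.


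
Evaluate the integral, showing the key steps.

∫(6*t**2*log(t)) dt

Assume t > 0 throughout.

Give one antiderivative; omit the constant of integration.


Step 1. Integrate ∫(6*t**2*log(t)) dt by parts with u = log(t), dv = (6*t**2) dt, so v = 2*t**3 [assuming t > 0]: now 2*t**3*log(t) + ∫(-2*t**2) dt.
Step 2. Evaluate the standard form: now 2*t**3*log(t) - 2*t**3/3.
Answer: 2*t**3*log(t) - 2*t**3/3.


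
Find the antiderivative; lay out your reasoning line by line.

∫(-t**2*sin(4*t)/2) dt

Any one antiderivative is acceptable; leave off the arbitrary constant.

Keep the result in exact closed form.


Step 1. Integrate ∫(-t**2*sin(4*t)/2) dt by parts with u = t**2, dv = (-sin(4*t)/2) dt, so v = cos(4*t)/8: now t**2*cos(4*t)/8 + ∫(-t*cos(4*t)/4) dt.
Step 2. Integrate ∫(-t*cos(4*t)/4) dt by parts with u = t, dv = (-cos(4*t)/4) dt, so v = -sin(4*t)/16: now t**2*cos(4*t)/8 - t*sin(4*t)/16 + ∫(sin(4*t)/16) dt.
Step 3. Evaluate the standard form: now t**2*cos(4*t)/8 - t*sin(4*t)/16 - cos(4*t)/64.
Answer: t**2*cos(4*t)/8 - t*sin(4*t)/16 - cos(4*t)/64.


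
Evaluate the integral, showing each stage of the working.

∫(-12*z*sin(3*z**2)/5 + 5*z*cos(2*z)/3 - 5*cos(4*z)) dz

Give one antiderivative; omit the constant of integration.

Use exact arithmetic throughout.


Step 1. Rewrite: now ∫(-12*z*sin(3*z**2)/5) dz + ∫(5*z*cos(2*z)/3) dz + ∫(-5*cos(4*z)) dz.
Step 2. Evaluate the standard form: now -5*sin(4*z)/4 + ∫(-12*z*sin(3*z**2)/5) dz + ∫(5*z*cos(2*z)/3) dz.
Step 3. Substitute u = z**2, turning ∫(-12*z*sin(3*z**2)/5) dz into ∫(-6*sin(3*u)/5) du: now -5*sin(4*z)/4 + ∫(5*z*cos(2*z)/3) dz + ∫(-6*sin(3*u)/5) du.
Step 4. Evaluate the standard form: now -5*sin(4*z)/4 + 2*cos(3*u)/5 + ∫(5*z*cos(2*z)/3) dz.
Step 5. Substitute back u = z**2: now -5*sin(4*z)/4 + 2*cos(3*z**2)/5 + ∫(5*z*cos(2*z)/3) dz.
Step 6. Integrate ∫(5*z*cos(2*z)/3) dz by parts with u = z, dv = (5*cos(2*z)/3) dz, so v = 5*sin(2*z)/6: now 5*z*sin(2*z)/6 - 5*sin(4*z)/4 + 2*cos(3*z**2)/5 + ∫(-5*sin(2*z)/6) dz.
Step 7. Evaluate the standard form: now 5*z*sin(2*z)/6 - 5*sin(4*z)/4 + 5*cos(2*z)/12 + 2*cos(3*z**2)/5.
Answer: 5*z*sin(2*z)/6 - 5*sin(4*z)/4 + 5*cos(2*z)/12 + 2*cos(3*z**2)/5.
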